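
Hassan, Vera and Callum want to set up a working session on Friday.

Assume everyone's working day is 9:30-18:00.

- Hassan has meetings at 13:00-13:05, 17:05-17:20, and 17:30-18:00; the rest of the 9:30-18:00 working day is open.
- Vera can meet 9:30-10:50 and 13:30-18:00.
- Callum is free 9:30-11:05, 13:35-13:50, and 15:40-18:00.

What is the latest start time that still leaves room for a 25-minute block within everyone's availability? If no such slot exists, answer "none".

16:40

Hassan free within 09:30–18:00: 09:30–13:00, 13:05–17:05, 17:20–17:30.
Hassan ∩ Vera: 09:30–10:50, 13:30–17:05, 17:20–17:30.
Hassan ∩ Vera ∩ Callum: 09:30–10:50, 13:35–13:50, 15:40–17:05, 17:20–17:30.
Windows ≥ 25 min: 09:30–10:50, 15:40–17:05.
Latest start in the last window 15:40–17:05 is 17:05 − 25 min = 16:40.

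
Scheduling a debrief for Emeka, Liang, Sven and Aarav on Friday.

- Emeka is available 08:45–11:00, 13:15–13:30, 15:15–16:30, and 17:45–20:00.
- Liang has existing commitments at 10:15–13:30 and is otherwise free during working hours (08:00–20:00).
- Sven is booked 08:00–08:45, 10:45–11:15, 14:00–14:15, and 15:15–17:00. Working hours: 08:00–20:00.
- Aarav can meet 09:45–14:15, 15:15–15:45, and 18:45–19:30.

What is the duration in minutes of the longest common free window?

Liang free within 08:00–20:00: 08:00–10:15, 13:30–20:00.
Sven free within 08:00–20:00: 08:45–10:45, 11:15–14:00, 14:15–15:15, 17:00–20:00.
Emeka ∩ Liang: 08:45–10:15, 15:15–16:30, 17:45–20:00.
Emeka ∩ Liang ∩ Sven: 08:45–10:15, 17:45–20:00.
Emeka ∩ Liang ∩ Sven ∩ Aarav: 09:45–10:15, 18:45–19:30.
Common window lengths: 30, 45 min; longest is 45.

45 minutes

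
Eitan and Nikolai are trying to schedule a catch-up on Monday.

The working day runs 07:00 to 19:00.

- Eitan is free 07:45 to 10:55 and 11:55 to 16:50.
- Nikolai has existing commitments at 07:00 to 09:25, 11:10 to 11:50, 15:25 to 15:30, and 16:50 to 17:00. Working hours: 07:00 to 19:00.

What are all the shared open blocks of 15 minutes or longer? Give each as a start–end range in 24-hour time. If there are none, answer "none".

Nikolai free within 07:00–19:00: 09:25–11:10, 11:50–15:25, 15:30–16:50, 17:00–19:00.
Eitan ∩ Nikolai: 09:25–10:55, 11:55–15:25, 15:30–16:50.
Windows ≥ 15 min: 09:25–10:55, 11:55–15:25, 15:30–16:50.

09:25–10:55, 11:55–15:25, 15:30–16:50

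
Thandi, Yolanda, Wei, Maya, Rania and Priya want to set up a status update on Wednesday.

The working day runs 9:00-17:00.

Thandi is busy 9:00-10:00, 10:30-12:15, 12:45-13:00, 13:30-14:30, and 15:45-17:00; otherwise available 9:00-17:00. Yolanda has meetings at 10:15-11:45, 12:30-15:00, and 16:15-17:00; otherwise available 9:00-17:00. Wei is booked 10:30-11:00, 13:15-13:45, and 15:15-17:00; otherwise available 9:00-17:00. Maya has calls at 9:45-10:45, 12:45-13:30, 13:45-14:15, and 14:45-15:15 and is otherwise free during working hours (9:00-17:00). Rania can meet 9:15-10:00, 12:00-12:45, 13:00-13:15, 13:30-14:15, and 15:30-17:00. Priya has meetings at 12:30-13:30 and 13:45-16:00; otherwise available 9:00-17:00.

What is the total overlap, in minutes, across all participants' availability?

Thandi free within 09:00–17:00: 10:00–10:30, 12:15–12:45, 13:00–13:30, 14:30–15:45.
Yolanda free within 09:00–17:00: 09:00–10:15, 11:45–12:30, 15:00–16:15.
Wei free within 09:00–17:00: 09:00–10:30, 11:00–13:15, 13:45–15:15.
Maya free within 09:00–17:00: 09:00–09:45, 10:45–12:45, 13:30–13:45, 14:15–14:45, 15:15–17:00.
Priya free within 09:00–17:00: 09:00–12:30, 13:30–13:45, 16:00–17:00.
Thandi ∩ Yolanda: 10:00–10:15, 12:15–12:30, 15:00–15:45.
Thandi ∩ Yolanda ∩ Wei: 10:00–10:15, 12:15–12:30, 15:00–15:15.
Thandi ∩ Yolanda ∩ Wei ∩ Maya: 12:15–12:30.
Thandi ∩ Yolanda ∩ Wei ∩ Maya ∩ Rania: 12:15–12:30.
Thandi ∩ Yolanda ∩ Wei ∩ Maya ∩ Rania ∩ Priya: 12:15–12:30.
Total common minutes: 15.

15 minutes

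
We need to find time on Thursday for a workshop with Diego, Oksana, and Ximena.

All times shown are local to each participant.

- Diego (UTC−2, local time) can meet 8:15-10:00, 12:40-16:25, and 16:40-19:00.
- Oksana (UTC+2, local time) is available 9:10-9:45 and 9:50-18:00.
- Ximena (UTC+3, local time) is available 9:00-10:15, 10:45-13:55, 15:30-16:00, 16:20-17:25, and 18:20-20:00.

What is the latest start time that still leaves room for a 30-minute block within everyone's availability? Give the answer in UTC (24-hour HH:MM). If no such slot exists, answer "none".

15:30

Diego → UTC: 10:15–12:00, 14:40–18:25, 18:40–21:00.
Oksana → UTC: 07:10–07:45, 07:50–16:00.
Ximena → UTC: 06:00–07:15, 07:45–10:55, 12:30–13:00, 13:20–14:25, 15:20–17:00.
Diego ∩ Oksana: 10:15–12:00, 14:40–16:00.
Diego ∩ Oksana ∩ Ximena: 10:15–10:55, 15:20–16:00.
Windows ≥ 30 min: 10:15–10:55, 15:20–16:00.
Latest start in the last window 15:20–16:00 is 16:00 − 30 min = 15:30.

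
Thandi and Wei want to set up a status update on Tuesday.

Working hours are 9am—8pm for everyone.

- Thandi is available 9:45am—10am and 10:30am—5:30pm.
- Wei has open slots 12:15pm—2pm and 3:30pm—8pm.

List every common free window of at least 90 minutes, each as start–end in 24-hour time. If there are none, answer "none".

Thandi ∩ Wei: 12:15–14:00, 15:30–17:30.
Windows ≥ 90 min: 12:15–14:00, 15:30–17:30.

12:15–14:00, 15:30–17:30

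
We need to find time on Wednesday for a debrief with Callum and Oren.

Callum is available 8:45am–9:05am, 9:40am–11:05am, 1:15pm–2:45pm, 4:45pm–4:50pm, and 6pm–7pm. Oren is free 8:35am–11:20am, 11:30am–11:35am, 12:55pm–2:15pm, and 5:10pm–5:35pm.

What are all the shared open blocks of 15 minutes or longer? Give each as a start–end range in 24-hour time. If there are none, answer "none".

08:45–09:05, 09:40–11:05, 13:15–14:15

Callum ∩ Oren: 08:45–09:05, 09:40–11:05, 13:15–14:15.
Windows ≥ 15 min: 08:45–09:05, 09:40–11:05, 13:15–14:15.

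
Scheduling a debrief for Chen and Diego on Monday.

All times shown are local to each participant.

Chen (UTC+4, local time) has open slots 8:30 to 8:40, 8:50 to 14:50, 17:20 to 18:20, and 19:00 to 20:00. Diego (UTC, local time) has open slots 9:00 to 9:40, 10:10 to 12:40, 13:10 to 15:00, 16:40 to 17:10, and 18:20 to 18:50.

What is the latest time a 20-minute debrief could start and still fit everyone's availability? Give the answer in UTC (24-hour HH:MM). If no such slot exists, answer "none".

14:00

Chen → UTC: 04:30–04:40, 04:50–10:50, 13:20–14:20, 15:00–16:00.
Diego → UTC: 09:00–09:40, 10:10–12:40, 13:10–15:00, 16:40–17:10, 18:20–18:50.
Chen ∩ Diego: 09:00–09:40, 10:10–10:50, 13:20–14:20.
Windows ≥ 20 min: 09:00–09:40, 10:10–10:50, 13:20–14:20.
Latest start in the last window 13:20–14:20 is 14:20 − 20 min = 14:00.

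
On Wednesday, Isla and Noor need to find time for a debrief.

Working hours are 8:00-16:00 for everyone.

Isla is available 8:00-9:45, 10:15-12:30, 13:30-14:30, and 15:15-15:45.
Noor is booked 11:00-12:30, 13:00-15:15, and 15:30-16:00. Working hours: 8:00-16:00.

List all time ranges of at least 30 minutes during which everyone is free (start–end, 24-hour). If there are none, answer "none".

08:00–09:45, 10:15–11:00

Noor free within 08:00–16:00: 08:00–11:00, 12:30–13:00, 15:15–15:30.
Isla ∩ Noor: 08:00–09:45, 10:15–11:00, 15:15–15:30.
Windows ≥ 30 min: 08:00–09:45, 10:15–11:00.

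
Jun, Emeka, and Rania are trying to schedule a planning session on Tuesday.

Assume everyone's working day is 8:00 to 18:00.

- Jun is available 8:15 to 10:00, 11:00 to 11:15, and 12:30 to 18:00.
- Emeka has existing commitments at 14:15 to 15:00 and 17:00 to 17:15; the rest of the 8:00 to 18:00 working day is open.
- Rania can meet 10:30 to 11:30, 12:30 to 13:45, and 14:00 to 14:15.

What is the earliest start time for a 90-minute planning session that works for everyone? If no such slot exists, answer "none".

Emeka free within 08:00–18:00: 08:00–14:15, 15:00–17:00, 17:15–18:00.
Jun ∩ Emeka: 08:15–10:00, 11:00–11:15, 12:30–14:15, 15:00–17:00, 17:15–18:00.
Jun ∩ Emeka ∩ Rania: 11:00–11:15, 12:30–13:45, 14:00–14:15.
Windows ≥ 90 min: (none).

none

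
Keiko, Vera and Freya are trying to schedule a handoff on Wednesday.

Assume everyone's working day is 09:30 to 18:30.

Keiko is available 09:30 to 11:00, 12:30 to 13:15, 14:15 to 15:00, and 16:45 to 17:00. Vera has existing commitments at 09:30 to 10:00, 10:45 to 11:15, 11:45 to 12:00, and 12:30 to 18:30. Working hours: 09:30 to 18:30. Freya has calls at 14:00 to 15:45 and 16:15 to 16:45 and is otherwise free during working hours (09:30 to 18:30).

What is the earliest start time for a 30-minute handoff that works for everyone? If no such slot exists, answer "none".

Vera free within 09:30–18:30: 10:00–10:45, 11:15–11:45, 12:00–12:30.
Freya free within 09:30–18:30: 09:30–14:00, 15:45–16:15, 16:45–18:30.
Keiko ∩ Vera: 10:00–10:45.
Keiko ∩ Vera ∩ Freya: 10:00–10:45.
Windows ≥ 30 min: 10:00–10:45.
Earliest such window starts at 10:00.

10:00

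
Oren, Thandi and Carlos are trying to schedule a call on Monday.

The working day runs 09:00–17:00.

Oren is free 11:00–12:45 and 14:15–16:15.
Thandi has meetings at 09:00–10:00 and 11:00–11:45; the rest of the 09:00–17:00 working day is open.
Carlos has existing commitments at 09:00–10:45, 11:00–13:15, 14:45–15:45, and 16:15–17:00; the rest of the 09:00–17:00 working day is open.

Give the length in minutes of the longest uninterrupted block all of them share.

30 minutes

Thandi free within 09:00–17:00: 10:00–11:00, 11:45–17:00.
Carlos free within 09:00–17:00: 10:45–11:00, 13:15–14:45, 15:45–16:15.
Oren ∩ Thandi: 11:45–12:45, 14:15–16:15.
Oren ∩ Thandi ∩ Carlos: 14:15–14:45, 15:45–16:15.
Common window lengths: 30, 30 min; longest is 30.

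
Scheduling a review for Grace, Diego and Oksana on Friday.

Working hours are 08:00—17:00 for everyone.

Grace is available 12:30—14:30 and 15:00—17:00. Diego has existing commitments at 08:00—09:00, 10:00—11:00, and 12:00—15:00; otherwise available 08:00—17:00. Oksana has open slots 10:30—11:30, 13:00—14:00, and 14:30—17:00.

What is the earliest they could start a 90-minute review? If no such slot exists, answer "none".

15:00

Diego free within 08:00–17:00: 09:00–10:00, 11:00–12:00, 15:00–17:00.
Grace ∩ Diego: 15:00–17:00.
Grace ∩ Diego ∩ Oksana: 15:00–17:00.
Windows ≥ 90 min: 15:00–17:00.
Earliest such window starts at 15:00.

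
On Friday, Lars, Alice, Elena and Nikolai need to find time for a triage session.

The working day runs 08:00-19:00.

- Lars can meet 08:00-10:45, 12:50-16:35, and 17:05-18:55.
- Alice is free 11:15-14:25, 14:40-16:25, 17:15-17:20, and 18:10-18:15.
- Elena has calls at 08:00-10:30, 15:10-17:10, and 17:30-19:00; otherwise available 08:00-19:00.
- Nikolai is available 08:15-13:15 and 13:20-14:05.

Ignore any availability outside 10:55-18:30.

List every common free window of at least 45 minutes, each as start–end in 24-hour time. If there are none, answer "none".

13:20–14:05

Elena free within 08:00–19:00: 10:30–15:10, 17:10–17:30.
Lars ∩ Alice: 12:50–14:25, 14:40–16:25, 17:15–17:20, 18:10–18:15.
Lars ∩ Alice ∩ Elena: 12:50–14:25, 14:40–15:10, 17:15–17:20.
Lars ∩ Alice ∩ Elena ∩ Nikolai: 12:50–13:15, 13:20–14:05.
Restricted to 10:55–18:30: 12:50–13:15, 13:20–14:05.
Windows ≥ 45 min: 13:20–14:05.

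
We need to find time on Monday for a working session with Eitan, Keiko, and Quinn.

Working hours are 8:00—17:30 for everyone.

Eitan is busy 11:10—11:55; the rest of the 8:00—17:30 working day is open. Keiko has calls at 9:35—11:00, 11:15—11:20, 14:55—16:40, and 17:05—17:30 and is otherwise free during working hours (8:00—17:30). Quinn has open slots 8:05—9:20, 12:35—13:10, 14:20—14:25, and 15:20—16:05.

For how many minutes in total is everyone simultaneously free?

Eitan free within 08:00–17:30: 08:00–11:10, 11:55–17:30.
Keiko free within 08:00–17:30: 08:00–09:35, 11:00–11:15, 11:20–14:55, 16:40–17:05.
Eitan ∩ Keiko: 08:00–09:35, 11:00–11:10, 11:55–14:55, 16:40–17:05.
Eitan ∩ Keiko ∩ Quinn: 08:05–09:20, 12:35–13:10, 14:20–14:25.
Total common minutes: 75 + 35 + 5 = 115.

115 minutes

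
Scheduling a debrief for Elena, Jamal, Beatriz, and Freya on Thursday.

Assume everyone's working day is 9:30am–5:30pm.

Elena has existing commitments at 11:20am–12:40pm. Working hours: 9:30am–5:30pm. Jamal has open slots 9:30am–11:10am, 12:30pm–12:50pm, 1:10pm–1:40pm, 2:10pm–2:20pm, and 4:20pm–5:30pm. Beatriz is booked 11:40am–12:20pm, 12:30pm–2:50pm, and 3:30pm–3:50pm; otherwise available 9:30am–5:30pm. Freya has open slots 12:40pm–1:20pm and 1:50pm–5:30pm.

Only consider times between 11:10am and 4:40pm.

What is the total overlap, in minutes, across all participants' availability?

20 minutes

Elena free within 09:30–17:30: 09:30–11:20, 12:40–17:30.
Beatriz free within 09:30–17:30: 09:30–11:40, 12:20–12:30, 14:50–15:30, 15:50–17:30.
Elena ∩ Jamal: 09:30–11:10, 12:40–12:50, 13:10–13:40, 14:10–14:20, 16:20–17:30.
Elena ∩ Jamal ∩ Beatriz: 09:30–11:10, 16:20–17:30.
Elena ∩ Jamal ∩ Beatriz ∩ Freya: 16:20–17:30.
Restricted to 11:10–16:40: 16:20–16:40.
Total common minutes: 20.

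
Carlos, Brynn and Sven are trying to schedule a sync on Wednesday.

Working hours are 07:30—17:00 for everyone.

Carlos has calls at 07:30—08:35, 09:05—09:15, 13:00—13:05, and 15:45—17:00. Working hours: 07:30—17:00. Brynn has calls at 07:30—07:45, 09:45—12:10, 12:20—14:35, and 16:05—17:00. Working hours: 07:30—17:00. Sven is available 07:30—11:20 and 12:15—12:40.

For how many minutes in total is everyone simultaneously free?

Carlos free within 07:30–17:00: 08:35–09:05, 09:15–13:00, 13:05–15:45.
Brynn free within 07:30–17:00: 07:45–09:45, 12:10–12:20, 14:35–16:05.
Carlos ∩ Brynn: 08:35–09:05, 09:15–09:45, 12:10–12:20, 14:35–15:45.
Carlos ∩ Brynn ∩ Sven: 08:35–09:05, 09:15–09:45, 12:15–12:20.
Total common minutes: 30 + 30 + 5 = 65.

65 minutes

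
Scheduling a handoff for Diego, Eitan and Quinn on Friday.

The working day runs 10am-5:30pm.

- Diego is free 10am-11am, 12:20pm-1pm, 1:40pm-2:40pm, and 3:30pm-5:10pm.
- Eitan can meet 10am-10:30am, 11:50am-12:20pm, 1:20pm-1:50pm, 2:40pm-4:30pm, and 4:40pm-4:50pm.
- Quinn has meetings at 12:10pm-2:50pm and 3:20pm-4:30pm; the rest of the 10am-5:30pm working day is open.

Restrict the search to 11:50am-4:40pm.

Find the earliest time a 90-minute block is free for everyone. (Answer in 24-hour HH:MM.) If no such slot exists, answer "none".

none

Quinn free within 10:00–17:30: 10:00–12:10, 14:50–15:20, 16:30–17:30.
Diego ∩ Eitan: 10:00–10:30, 13:40–13:50, 15:30–16:30, 16:40–16:50.
Diego ∩ Eitan ∩ Quinn: 10:00–10:30, 16:40–16:50.
Restricted to 11:50–16:40: (none).
Windows ≥ 90 min: (none).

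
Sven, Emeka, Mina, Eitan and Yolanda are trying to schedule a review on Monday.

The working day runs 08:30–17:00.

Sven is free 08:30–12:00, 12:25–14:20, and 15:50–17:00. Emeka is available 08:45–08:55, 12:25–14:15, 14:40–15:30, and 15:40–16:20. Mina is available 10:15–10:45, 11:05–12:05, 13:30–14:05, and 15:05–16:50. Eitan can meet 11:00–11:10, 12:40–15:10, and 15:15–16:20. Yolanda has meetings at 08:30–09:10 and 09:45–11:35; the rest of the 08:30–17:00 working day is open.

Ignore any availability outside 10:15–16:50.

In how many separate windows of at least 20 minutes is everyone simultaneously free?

2

Yolanda free within 08:30–17:00: 09:10–09:45, 11:35–17:00.
Sven ∩ Emeka: 08:45–08:55, 12:25–14:15, 15:50–16:20.
Sven ∩ Emeka ∩ Mina: 13:30–14:05, 15:50–16:20.
Sven ∩ Emeka ∩ Mina ∩ Eitan: 13:30–14:05, 15:50–16:20.
Sven ∩ Emeka ∩ Mina ∩ Eitan ∩ Yolanda: 13:30–14:05, 15:50–16:20.
Restricted to 10:15–16:50: 13:30–14:05, 15:50–16:20.
Windows ≥ 20 min: 13:30–14:05, 15:50–16:20.
That's 2 windows.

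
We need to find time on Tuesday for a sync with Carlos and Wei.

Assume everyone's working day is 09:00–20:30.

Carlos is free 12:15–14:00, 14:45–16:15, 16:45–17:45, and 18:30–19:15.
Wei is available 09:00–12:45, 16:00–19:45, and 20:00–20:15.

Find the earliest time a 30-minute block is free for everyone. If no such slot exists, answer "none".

12:15

Carlos ∩ Wei: 12:15–12:45, 16:00–16:15, 16:45–17:45, 18:30–19:15.
Windows ≥ 30 min: 12:15–12:45, 16:45–17:45, 18:30–19:15.
Earliest such window starts at 12:15.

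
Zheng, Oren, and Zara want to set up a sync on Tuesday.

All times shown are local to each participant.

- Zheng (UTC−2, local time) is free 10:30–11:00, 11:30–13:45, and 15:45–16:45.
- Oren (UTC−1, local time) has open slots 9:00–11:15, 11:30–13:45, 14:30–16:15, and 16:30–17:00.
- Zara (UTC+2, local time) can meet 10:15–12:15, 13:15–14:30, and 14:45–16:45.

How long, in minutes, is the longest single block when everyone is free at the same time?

Zheng → UTC: 12:30–13:00, 13:30–15:45, 17:45–18:45.
Oren → UTC: 10:00–12:15, 12:30–14:45, 15:30–17:15, 17:30–18:00.
Zara → UTC: 08:15–10:15, 11:15–12:30, 12:45–14:45.
Zheng ∩ Oren: 12:30–13:00, 13:30–14:45, 15:30–15:45, 17:45–18:00.
Zheng ∩ Oren ∩ Zara: 12:45–13:00, 13:30–14:45.
Common window lengths: 15, 75 min; longest is 75.

75 minutes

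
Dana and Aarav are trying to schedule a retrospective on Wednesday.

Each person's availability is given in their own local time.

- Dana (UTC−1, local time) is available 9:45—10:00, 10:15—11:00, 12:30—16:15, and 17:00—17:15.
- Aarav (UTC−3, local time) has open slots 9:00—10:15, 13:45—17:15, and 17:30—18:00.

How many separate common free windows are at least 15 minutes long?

Dana → UTC: 10:45–11:00, 11:15–12:00, 13:30–17:15, 18:00–18:15.
Aarav → UTC: 12:00–13:15, 16:45–20:15, 20:30–21:00.
Dana ∩ Aarav: 16:45–17:15, 18:00–18:15.
Windows ≥ 15 min: 16:45–17:15, 18:00–18:15.
That's 2 windows.

2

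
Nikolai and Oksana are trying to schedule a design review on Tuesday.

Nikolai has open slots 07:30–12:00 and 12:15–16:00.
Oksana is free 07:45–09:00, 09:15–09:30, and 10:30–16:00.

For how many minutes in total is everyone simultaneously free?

Nikolai ∩ Oksana: 07:45–09:00, 09:15–09:30, 10:30–12:00, 12:15–16:00.
Total common minutes: 75 + 15 + 90 + 225 = 405.

405 minutes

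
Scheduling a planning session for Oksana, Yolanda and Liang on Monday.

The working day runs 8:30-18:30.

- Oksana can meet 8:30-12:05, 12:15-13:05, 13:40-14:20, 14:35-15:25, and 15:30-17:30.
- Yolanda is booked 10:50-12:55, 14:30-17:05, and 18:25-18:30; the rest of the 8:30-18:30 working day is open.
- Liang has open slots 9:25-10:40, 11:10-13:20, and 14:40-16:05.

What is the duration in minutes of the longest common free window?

Yolanda free within 08:30–18:30: 08:30–10:50, 12:55–14:30, 17:05–18:25.
Oksana ∩ Yolanda: 08:30–10:50, 12:55–13:05, 13:40–14:20, 17:05–17:30.
Oksana ∩ Yolanda ∩ Liang: 09:25–10:40, 12:55–13:05.
Common window lengths: 75, 10 min; longest is 75.

75 minutes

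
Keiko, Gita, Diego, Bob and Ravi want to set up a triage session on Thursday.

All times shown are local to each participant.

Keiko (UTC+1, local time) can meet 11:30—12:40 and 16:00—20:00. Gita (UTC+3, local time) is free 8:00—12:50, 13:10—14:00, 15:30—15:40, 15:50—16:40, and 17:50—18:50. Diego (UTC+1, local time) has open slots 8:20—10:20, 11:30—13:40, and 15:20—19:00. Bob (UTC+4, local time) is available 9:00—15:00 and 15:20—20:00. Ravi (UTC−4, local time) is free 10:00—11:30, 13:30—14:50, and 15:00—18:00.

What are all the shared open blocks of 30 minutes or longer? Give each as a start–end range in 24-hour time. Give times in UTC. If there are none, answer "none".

15:00–15:30

Keiko → UTC: 10:30–11:40, 15:00–19:00.
Gita → UTC: 05:00–09:50, 10:10–11:00, 12:30–12:40, 12:50–13:40, 14:50–15:50.
Diego → UTC: 07:20–09:20, 10:30–12:40, 14:20–18:00.
Bob → UTC: 05:00–11:00, 11:20–16:00.
Ravi → UTC: 14:00–15:30, 17:30–18:50, 19:00–22:00.
Keiko ∩ Gita: 10:30–11:00, 15:00–15:50.
Keiko ∩ Gita ∩ Diego: 10:30–11:00, 15:00–15:50.
Keiko ∩ Gita ∩ Diego ∩ Bob: 10:30–11:00, 15:00–15:50.
Keiko ∩ Gita ∩ Diego ∩ Bob ∩ Ravi: 15:00–15:30.
Windows ≥ 30 min: 15:00–15:30.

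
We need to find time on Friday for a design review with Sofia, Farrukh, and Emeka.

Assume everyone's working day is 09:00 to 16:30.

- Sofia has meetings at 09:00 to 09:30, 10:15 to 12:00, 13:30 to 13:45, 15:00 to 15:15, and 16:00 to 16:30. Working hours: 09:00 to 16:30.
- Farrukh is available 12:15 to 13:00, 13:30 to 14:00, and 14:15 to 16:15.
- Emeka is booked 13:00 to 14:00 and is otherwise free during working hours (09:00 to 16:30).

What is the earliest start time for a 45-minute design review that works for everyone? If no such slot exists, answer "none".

12:15

Sofia free within 09:00–16:30: 09:30–10:15, 12:00–13:30, 13:45–15:00, 15:15–16:00.
Emeka free within 09:00–16:30: 09:00–13:00, 14:00–16:30.
Sofia ∩ Farrukh: 12:15–13:00, 13:45–14:00, 14:15–15:00, 15:15–16:00.
Sofia ∩ Farrukh ∩ Emeka: 12:15–13:00, 14:15–15:00, 15:15–16:00.
Windows ≥ 45 min: 12:15–13:00, 14:15–15:00, 15:15–16:00.
Earliest such window starts at 12:15.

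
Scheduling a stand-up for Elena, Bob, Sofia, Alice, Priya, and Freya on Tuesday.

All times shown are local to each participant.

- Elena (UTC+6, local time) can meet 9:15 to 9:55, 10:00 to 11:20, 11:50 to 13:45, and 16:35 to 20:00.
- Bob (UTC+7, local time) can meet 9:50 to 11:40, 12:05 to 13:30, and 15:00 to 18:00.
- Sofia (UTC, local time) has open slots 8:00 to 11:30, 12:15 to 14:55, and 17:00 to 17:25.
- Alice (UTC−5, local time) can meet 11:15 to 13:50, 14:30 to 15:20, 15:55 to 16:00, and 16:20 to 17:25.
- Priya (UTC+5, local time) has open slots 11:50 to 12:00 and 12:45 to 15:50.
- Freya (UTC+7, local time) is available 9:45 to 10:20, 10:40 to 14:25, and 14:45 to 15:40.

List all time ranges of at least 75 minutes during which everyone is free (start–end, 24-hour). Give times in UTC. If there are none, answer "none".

Elena → UTC: 03:15–03:55, 04:00–05:20, 05:50–07:45, 10:35–14:00.
Bob → UTC: 02:50–04:40, 05:05–06:30, 08:00–11:00.
Sofia → UTC: 08:00–11:30, 12:15–14:55, 17:00–17:25.
Alice → UTC: 16:15–18:50, 19:30–20:20, 20:55–21:00, 21:20–22:25.
Priya → UTC: 06:50–07:00, 07:45–10:50.
Freya → UTC: 02:45–03:20, 03:40–07:25, 07:45–08:40.
Elena ∩ Bob: 03:15–03:55, 04:00–04:40, 05:05–05:20, 05:50–06:30, 10:35–11:00.
Elena ∩ Bob ∩ Sofia: 10:35–11:00.
Elena ∩ Bob ∩ Sofia ∩ Alice: (none).
Elena ∩ Bob ∩ Sofia ∩ Alice ∩ Priya: (none).
Elena ∩ Bob ∩ Sofia ∩ Alice ∩ Priya ∩ Freya: (none).
Windows ≥ 75 min: (none).

none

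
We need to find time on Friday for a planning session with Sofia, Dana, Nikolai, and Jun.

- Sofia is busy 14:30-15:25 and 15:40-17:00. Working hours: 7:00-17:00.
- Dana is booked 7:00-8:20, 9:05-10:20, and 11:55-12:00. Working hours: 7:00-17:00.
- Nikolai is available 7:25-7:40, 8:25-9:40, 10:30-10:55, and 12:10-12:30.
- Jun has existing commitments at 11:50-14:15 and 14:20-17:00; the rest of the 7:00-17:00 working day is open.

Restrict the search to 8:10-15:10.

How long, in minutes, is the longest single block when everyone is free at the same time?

Sofia free within 07:00–17:00: 07:00–14:30, 15:25–15:40.
Dana free within 07:00–17:00: 08:20–09:05, 10:20–11:55, 12:00–17:00.
Jun free within 07:00–17:00: 07:00–11:50, 14:15–14:20.
Sofia ∩ Dana: 08:20–09:05, 10:20–11:55, 12:00–14:30, 15:25–15:40.
Sofia ∩ Dana ∩ Nikolai: 08:25–09:05, 10:30–10:55, 12:10–12:30.
Sofia ∩ Dana ∩ Nikolai ∩ Jun: 08:25–09:05, 10:30–10:55.
Restricted to 08:10–15:10: 08:25–09:05, 10:30–10:55.
Common window lengths: 40, 25 min; longest is 40.

40 minutes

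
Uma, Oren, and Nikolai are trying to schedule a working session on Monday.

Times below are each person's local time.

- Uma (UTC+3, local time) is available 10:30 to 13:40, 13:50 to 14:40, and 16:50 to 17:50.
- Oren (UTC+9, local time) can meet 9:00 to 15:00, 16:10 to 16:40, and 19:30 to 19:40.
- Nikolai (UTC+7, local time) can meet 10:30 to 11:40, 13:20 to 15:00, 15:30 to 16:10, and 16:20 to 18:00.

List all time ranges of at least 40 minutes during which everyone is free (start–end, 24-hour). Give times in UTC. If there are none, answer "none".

Uma → UTC: 07:30–10:40, 10:50–11:40, 13:50–14:50.
Oren → UTC: 00:00–06:00, 07:10–07:40, 10:30–10:40.
Nikolai → UTC: 03:30–04:40, 06:20–08:00, 08:30–09:10, 09:20–11:00.
Uma ∩ Oren: 07:30–07:40, 10:30–10:40.
Uma ∩ Oren ∩ Nikolai: 07:30–07:40, 10:30–10:40.
Windows ≥ 40 min: (none).

none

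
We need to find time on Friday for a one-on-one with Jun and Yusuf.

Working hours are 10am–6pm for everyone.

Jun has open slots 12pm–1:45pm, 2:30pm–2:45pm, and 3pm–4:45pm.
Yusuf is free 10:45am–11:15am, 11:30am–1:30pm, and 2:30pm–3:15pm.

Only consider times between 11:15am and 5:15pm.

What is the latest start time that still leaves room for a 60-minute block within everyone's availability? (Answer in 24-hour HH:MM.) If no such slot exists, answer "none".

12:30

Jun ∩ Yusuf: 12:00–13:30, 14:30–14:45, 15:00–15:15.
Restricted to 11:15–17:15: 12:00–13:30, 14:30–14:45, 15:00–15:15.
Windows ≥ 60 min: 12:00–13:30.
Latest start in the last window 12:00–13:30 is 13:30 − 60 min = 12:30.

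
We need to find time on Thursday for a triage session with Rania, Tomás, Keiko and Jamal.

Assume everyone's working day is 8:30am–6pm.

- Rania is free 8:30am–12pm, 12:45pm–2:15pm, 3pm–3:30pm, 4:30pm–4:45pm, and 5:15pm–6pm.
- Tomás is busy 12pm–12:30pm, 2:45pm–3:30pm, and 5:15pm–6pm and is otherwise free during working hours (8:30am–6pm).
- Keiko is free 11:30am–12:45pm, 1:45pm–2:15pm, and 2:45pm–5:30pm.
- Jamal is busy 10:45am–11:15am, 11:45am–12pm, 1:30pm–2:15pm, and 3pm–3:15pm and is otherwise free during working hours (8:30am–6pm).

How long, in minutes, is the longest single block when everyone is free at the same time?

15 minutes

Tomás free within 08:30–18:00: 08:30–12:00, 12:30–14:45, 15:30–17:15.
Jamal free within 08:30–18:00: 08:30–10:45, 11:15–11:45, 12:00–13:30, 14:15–15:00, 15:15–18:00.
Rania ∩ Tomás: 08:30–12:00, 12:45–14:15, 16:30–16:45.
Rania ∩ Tomás ∩ Keiko: 11:30–12:00, 13:45–14:15, 16:30–16:45.
Rania ∩ Tomás ∩ Keiko ∩ Jamal: 11:30–11:45, 16:30–16:45.
Common window lengths: 15, 15 min; longest is 15.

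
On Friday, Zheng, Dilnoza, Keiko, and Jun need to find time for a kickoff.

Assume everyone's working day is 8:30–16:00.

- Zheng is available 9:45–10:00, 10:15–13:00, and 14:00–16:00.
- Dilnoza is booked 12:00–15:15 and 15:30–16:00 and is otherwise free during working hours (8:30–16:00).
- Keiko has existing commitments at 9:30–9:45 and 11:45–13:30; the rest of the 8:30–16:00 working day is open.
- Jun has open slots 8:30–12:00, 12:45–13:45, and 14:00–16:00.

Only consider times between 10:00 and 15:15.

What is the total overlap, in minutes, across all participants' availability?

90 minutes

Dilnoza free within 08:30–16:00: 08:30–12:00, 15:15–15:30.
Keiko free within 08:30–16:00: 08:30–09:30, 09:45–11:45, 13:30–16:00.
Zheng ∩ Dilnoza: 09:45–10:00, 10:15–12:00, 15:15–15:30.
Zheng ∩ Dilnoza ∩ Keiko: 09:45–10:00, 10:15–11:45, 15:15–15:30.
Zheng ∩ Dilnoza ∩ Keiko ∩ Jun: 09:45–10:00, 10:15–11:45, 15:15–15:30.
Restricted to 10:00–15:15: 10:15–11:45.
Total common minutes: 90.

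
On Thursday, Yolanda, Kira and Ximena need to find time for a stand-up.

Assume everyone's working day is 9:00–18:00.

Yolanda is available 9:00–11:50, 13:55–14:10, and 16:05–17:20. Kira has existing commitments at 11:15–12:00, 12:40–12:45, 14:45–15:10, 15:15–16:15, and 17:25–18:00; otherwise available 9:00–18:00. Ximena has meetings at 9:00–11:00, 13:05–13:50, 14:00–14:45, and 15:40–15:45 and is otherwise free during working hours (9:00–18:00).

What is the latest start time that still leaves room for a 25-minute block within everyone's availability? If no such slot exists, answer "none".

16:55

Kira free within 09:00–18:00: 09:00–11:15, 12:00–12:40, 12:45–14:45, 15:10–15:15, 16:15–17:25.
Ximena free within 09:00–18:00: 11:00–13:05, 13:50–14:00, 14:45–15:40, 15:45–18:00.
Yolanda ∩ Kira: 09:00–11:15, 13:55–14:10, 16:15–17:20.
Yolanda ∩ Kira ∩ Ximena: 11:00–11:15, 13:55–14:00, 16:15–17:20.
Windows ≥ 25 min: 16:15–17:20.
Latest start in the last window 16:15–17:20 is 17:20 − 25 min = 16:55.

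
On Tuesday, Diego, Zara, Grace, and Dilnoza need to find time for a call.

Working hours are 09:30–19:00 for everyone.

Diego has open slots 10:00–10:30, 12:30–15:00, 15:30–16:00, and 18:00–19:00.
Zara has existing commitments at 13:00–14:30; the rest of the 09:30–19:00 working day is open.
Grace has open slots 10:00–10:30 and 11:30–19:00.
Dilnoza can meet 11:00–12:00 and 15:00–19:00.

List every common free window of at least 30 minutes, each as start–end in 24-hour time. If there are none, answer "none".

15:30–16:00, 18:00–19:00

Zara free within 09:30–19:00: 09:30–13:00, 14:30–19:00.
Diego ∩ Zara: 10:00–10:30, 12:30–13:00, 14:30–15:00, 15:30–16:00, 18:00–19:00.
Diego ∩ Zara ∩ Grace: 10:00–10:30, 12:30–13:00, 14:30–15:00, 15:30–16:00, 18:00–19:00.
Diego ∩ Zara ∩ Grace ∩ Dilnoza: 15:30–16:00, 18:00–19:00.
Windows ≥ 30 min: 15:30–16:00, 18:00–19:00.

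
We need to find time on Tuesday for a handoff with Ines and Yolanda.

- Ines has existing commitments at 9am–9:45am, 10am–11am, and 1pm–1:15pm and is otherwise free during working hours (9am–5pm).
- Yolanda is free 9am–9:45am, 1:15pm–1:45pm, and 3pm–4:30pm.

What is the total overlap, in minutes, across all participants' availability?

Ines free within 09:00–17:00: 09:45–10:00, 11:00–13:00, 13:15–17:00.
Ines ∩ Yolanda: 13:15–13:45, 15:00–16:30.
Total common minutes: 30 + 90 = 120.

120 minutes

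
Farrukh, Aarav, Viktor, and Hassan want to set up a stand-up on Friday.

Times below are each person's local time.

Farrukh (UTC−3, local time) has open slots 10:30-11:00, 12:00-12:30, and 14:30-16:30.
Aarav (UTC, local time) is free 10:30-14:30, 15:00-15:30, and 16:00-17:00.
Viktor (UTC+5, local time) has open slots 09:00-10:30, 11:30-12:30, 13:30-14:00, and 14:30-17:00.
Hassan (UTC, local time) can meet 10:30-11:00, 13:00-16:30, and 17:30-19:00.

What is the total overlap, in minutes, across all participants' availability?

Farrukh → UTC: 13:30–14:00, 15:00–15:30, 17:30–19:30.
Aarav → UTC: 10:30–14:30, 15:00–15:30, 16:00–17:00.
Viktor → UTC: 04:00–05:30, 06:30–07:30, 08:30–09:00, 09:30–12:00.
Hassan → UTC: 10:30–11:00, 13:00–16:30, 17:30–19:00.
Farrukh ∩ Aarav: 13:30–14:00, 15:00–15:30.
Farrukh ∩ Aarav ∩ Viktor: (none).
Farrukh ∩ Aarav ∩ Viktor ∩ Hassan: (none).
Total common minutes: 0.

0 minutes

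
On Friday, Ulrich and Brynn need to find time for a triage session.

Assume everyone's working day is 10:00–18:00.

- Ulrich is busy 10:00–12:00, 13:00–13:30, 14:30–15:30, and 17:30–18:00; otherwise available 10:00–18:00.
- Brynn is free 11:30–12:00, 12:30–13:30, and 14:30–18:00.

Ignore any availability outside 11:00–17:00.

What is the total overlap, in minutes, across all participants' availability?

120 minutes

Ulrich free within 10:00–18:00: 12:00–13:00, 13:30–14:30, 15:30–17:30.
Ulrich ∩ Brynn: 12:30–13:00, 15:30–17:30.
Restricted to 11:00–17:00: 12:30–13:00, 15:30–17:00.
Total common minutes: 30 + 90 = 120.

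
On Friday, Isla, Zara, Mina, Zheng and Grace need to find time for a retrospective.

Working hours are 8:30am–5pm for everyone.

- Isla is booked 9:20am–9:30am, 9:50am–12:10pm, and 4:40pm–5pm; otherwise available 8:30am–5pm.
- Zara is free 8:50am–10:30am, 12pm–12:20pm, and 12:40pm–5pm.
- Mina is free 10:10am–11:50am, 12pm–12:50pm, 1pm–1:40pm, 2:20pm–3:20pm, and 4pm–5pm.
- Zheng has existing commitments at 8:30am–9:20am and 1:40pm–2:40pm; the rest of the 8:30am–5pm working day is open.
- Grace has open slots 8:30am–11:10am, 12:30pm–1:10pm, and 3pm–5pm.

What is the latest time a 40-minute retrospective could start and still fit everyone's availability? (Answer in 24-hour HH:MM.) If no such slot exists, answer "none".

16:00

Isla free within 08:30–17:00: 08:30–09:20, 09:30–09:50, 12:10–16:40.
Zheng free within 08:30–17:00: 09:20–13:40, 14:40–17:00.
Isla ∩ Zara: 08:50–09:20, 09:30–09:50, 12:10–12:20, 12:40–16:40.
Isla ∩ Zara ∩ Mina: 12:10–12:20, 12:40–12:50, 13:00–13:40, 14:20–15:20, 16:00–16:40.
Isla ∩ Zara ∩ Mina ∩ Zheng: 12:10–12:20, 12:40–12:50, 13:00–13:40, 14:40–15:20, 16:00–16:40.
Isla ∩ Zara ∩ Mina ∩ Zheng ∩ Grace: 12:40–12:50, 13:00–13:10, 15:00–15:20, 16:00–16:40.
Windows ≥ 40 min: 16:00–16:40.
Latest start in the last window 16:00–16:40 is 16:40 − 40 min = 16:00.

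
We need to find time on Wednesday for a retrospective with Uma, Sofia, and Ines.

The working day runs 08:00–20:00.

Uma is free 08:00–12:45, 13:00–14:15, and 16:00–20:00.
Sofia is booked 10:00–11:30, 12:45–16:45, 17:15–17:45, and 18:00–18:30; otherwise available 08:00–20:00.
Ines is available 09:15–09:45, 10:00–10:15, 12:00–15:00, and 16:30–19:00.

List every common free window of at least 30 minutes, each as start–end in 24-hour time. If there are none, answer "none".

09:15–09:45, 12:00–12:45, 16:45–17:15, 18:30–19:00

Sofia free within 08:00–20:00: 08:00–10:00, 11:30–12:45, 16:45–17:15, 17:45–18:00, 18:30–20:00.
Uma ∩ Sofia: 08:00–10:00, 11:30–12:45, 16:45–17:15, 17:45–18:00, 18:30–20:00.
Uma ∩ Sofia ∩ Ines: 09:15–09:45, 12:00–12:45, 16:45–17:15, 17:45–18:00, 18:30–19:00.
Windows ≥ 30 min: 09:15–09:45, 12:00–12:45, 16:45–17:15, 18:30–19:00.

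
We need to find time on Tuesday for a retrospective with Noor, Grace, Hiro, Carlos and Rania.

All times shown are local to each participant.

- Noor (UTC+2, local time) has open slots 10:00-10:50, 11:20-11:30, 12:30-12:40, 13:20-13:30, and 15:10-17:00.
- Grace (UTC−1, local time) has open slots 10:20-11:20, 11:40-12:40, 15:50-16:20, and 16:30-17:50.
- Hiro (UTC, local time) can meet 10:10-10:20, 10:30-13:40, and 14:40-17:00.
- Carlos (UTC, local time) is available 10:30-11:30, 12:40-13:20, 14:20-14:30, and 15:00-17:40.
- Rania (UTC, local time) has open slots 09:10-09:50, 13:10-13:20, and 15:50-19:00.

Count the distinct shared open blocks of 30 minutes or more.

0

Noor → UTC: 08:00–08:50, 09:20–09:30, 10:30–10:40, 11:20–11:30, 13:10–15:00.
Grace → UTC: 11:20–12:20, 12:40–13:40, 16:50–17:20, 17:30–18:50.
Hiro → UTC: 10:10–10:20, 10:30–13:40, 14:40–17:00.
Carlos → UTC: 10:30–11:30, 12:40–13:20, 14:20–14:30, 15:00–17:40.
Rania → UTC: 09:10–09:50, 13:10–13:20, 15:50–19:00.
Noor ∩ Grace: 11:20–11:30, 13:10–13:40.
Noor ∩ Grace ∩ Hiro: 11:20–11:30, 13:10–13:40.
Noor ∩ Grace ∩ Hiro ∩ Carlos: 11:20–11:30, 13:10–13:20.
Noor ∩ Grace ∩ Hiro ∩ Carlos ∩ Rania: 13:10–13:20.
Windows ≥ 30 min: (none).
That's 0 windows.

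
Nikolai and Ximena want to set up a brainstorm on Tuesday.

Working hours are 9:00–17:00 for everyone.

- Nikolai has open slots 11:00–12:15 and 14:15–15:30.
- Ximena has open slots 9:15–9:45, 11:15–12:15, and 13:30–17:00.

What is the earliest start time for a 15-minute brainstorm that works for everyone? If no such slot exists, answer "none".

Nikolai ∩ Ximena: 11:15–12:15, 14:15–15:30.
Windows ≥ 15 min: 11:15–12:15, 14:15–15:30.
Earliest such window starts at 11:15.

11:15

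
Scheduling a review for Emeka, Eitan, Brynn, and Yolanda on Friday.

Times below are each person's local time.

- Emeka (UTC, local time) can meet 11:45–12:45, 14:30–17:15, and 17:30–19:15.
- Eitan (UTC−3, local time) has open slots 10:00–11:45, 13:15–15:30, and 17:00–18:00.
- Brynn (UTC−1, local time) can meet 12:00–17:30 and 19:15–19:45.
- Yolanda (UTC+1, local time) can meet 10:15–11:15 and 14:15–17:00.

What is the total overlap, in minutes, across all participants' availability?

Emeka → UTC: 11:45–12:45, 14:30–17:15, 17:30–19:15.
Eitan → UTC: 13:00–14:45, 16:15–18:30, 20:00–21:00.
Brynn → UTC: 13:00–18:30, 20:15–20:45.
Yolanda → UTC: 09:15–10:15, 13:15–16:00.
Emeka ∩ Eitan: 14:30–14:45, 16:15–17:15, 17:30–18:30.
Emeka ∩ Eitan ∩ Brynn: 14:30–14:45, 16:15–17:15, 17:30–18:30.
Emeka ∩ Eitan ∩ Brynn ∩ Yolanda: 14:30–14:45.
Total common minutes: 15.

15 minutes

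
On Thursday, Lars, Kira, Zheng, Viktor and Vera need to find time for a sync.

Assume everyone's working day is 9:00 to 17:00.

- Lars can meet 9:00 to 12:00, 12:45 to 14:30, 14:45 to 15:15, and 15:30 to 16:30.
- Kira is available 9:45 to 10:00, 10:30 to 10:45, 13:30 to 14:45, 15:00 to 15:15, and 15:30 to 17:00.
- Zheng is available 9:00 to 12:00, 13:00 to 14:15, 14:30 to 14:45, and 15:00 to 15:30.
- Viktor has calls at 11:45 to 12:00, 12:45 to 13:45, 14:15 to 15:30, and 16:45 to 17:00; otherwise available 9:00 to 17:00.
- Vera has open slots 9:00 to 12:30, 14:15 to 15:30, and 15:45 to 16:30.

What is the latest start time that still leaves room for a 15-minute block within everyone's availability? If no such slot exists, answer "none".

Viktor free within 09:00–17:00: 09:00–11:45, 12:00–12:45, 13:45–14:15, 15:30–16:45.
Lars ∩ Kira: 09:45–10:00, 10:30–10:45, 13:30–14:30, 15:00–15:15, 15:30–16:30.
Lars ∩ Kira ∩ Zheng: 09:45–10:00, 10:30–10:45, 13:30–14:15, 15:00–15:15.
Lars ∩ Kira ∩ Zheng ∩ Viktor: 09:45–10:00, 10:30–10:45, 13:45–14:15.
Lars ∩ Kira ∩ Zheng ∩ Viktor ∩ Vera: 09:45–10:00, 10:30–10:45.
Windows ≥ 15 min: 09:45–10:00, 10:30–10:45.
Latest start in the last window 10:30–10:45 is 10:45 − 15 min = 10:30.

10:30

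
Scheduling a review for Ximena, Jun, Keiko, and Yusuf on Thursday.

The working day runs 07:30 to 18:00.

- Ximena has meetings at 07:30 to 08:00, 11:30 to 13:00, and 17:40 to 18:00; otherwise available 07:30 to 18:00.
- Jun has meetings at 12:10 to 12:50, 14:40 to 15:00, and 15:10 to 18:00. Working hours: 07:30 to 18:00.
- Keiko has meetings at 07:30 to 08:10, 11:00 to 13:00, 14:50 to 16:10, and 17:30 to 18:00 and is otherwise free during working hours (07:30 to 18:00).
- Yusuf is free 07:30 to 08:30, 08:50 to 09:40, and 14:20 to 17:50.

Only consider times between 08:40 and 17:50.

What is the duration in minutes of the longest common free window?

50 minutes

Ximena free within 07:30–18:00: 08:00–11:30, 13:00–17:40.
Jun free within 07:30–18:00: 07:30–12:10, 12:50–14:40, 15:00–15:10.
Keiko free within 07:30–18:00: 08:10–11:00, 13:00–14:50, 16:10–17:30.
Ximena ∩ Jun: 08:00–11:30, 13:00–14:40, 15:00–15:10.
Ximena ∩ Jun ∩ Keiko: 08:10–11:00, 13:00–14:40.
Ximena ∩ Jun ∩ Keiko ∩ Yusuf: 08:10–08:30, 08:50–09:40, 14:20–14:40.
Restricted to 08:40–17:50: 08:50–09:40, 14:20–14:40.
Common window lengths: 50, 20 min; longest is 50.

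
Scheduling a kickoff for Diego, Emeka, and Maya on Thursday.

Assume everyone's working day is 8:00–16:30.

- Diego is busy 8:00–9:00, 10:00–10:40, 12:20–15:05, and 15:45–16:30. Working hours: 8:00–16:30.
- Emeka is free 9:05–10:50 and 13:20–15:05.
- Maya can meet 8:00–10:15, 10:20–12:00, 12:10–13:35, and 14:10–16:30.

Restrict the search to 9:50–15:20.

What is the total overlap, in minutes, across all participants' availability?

Diego free within 08:00–16:30: 09:00–10:00, 10:40–12:20, 15:05–15:45.
Diego ∩ Emeka: 09:05–10:00, 10:40–10:50.
Diego ∩ Emeka ∩ Maya: 09:05–10:00, 10:40–10:50.
Restricted to 09:50–15:20: 09:50–10:00, 10:40–10:50.
Total common minutes: 10 + 10 = 20.

20 minutes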